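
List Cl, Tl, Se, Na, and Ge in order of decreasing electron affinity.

Adding an electron releases more energy for atoms nearer the top right (short of the noble gases).
These span different periods and groups, so the two trends combine.
Na > Tl: period and group pull opposite ways; the down-group shift dominates (53 vs 19 kJ/mol).
Ge > Na: the two effects oppose for this pair; the across-period effect wins (119 vs 53 kJ/mol).
Se > Ge: Se lies to the right of Ge in period 4, so the across-period effect alone puts Se higher.
Cl > Se: relative to Se, both the across-period and down-group shifts push Cl's electron affinity up.
Approximate values (kJ/mol): Na 53, Cl 349, Ge 119, Se 195, Tl 19.
So from highest to lowest: Cl > Se > Ge > Na > Tl.

Cl > Se > Ge > Na > Tl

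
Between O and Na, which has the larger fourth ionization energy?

Consider each +3 ion: O³⁺ still has 3 valence electrons; Na³⁺ is already 2 electrons into the core.
Breaking into a closed-shell core is much more expensive than removing a leftover valence electron — Na has the largest IE_4 here.
The numbers (kJ/mol): O 7469, Na 9543.
Overall IE_4 order: O < Na.

Na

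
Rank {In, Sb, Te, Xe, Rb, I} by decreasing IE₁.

Xe > I > Te > Sb > In > Rb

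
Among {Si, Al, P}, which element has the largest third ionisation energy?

The third ionization energy removes an electron from the +2 ion. For each element: Si²⁺ still has 2 valence electrons; Al²⁺ still has 1 valence electron; P²⁺ still has 3 valence electrons.
All are still removing valence electrons, so compare the +2 ions as you would atoms: IE_3 generally rises across a period (higher Z_eff) and falls down a group (larger shell), subject to the usual subshell exceptions.
Valence configurations: Si²⁺ [Ne]3s², Al²⁺ [Ne]3s¹, P²⁺ [Ne]3s²3p¹.
P²⁺ loses a lone 3p electron whereas Si²⁺ must break into a filled 3s² pair, so IE_3(Si) > IE_3(P) even though P has the higher nuclear charge.
Tabulated IE_3 (kJ/mol): Si 3232, Al 2745, P 2914.
Putting it together, IE_3: Al < P < Si.

Si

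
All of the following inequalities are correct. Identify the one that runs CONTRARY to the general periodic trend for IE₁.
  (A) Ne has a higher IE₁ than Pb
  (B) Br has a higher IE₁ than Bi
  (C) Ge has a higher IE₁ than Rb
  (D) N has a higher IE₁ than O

(D)

The general trend: IE₁ increases across a period and decreases down a group.
(A) Ne (period 2, group 18) vs Pb (period 6, group 14): the stated order agrees with the simple trend.
(B) Br (period 4, group 17) vs Bi (period 6, group 15): the stated order agrees with the simple trend.
(C) Ge (period 4, group 14) vs Rb (period 5, group 1): the stated order agrees with the simple trend.
(D) N (period 2, group 15) vs O (period 2, group 16): the stated order contradicts the simple trend.
The exception is (D): pairing an electron in O's 2p⁴ costs repulsion energy, so O ionizes more easily than half-filled N (2p³).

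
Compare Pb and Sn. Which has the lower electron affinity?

Pb

EA tends to increase across a period and decrease down a group, though the pattern is less regular than for IE or radius.
All are in group 14, so electron affinity increases up the group.
So Pb has the lower electron affinity (Pb < Sn).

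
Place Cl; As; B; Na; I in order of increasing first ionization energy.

Na < B < As < I < Cl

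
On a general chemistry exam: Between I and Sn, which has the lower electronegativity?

Sn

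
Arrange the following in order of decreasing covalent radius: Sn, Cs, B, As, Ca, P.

Cs > Ca > Sn > As > P > B

B is in period 2, group 13; P is in period 3, group 15; Ca is in period 4, group 2; As is in period 4, group 15; Sn is in period 5, group 14; Cs is in period 6, group 1.
Atomic radius shrinks across a period as nuclear charge pulls the same shell inward, and grows down a group as new shells are added.
Here both period and group differ, so the two effects have to be weighed against each other.
P > B: period and group pull opposite ways; the down-group shift dominates (111 vs 85 pm).
As > P: As sits below P in group 15, so the down-group effect alone puts As larger.
Sn > As: both effects reinforce here, so Sn is clearly the larger of the two.
Ca > Sn: the two effects oppose for this pair; the across-period effect wins (171 vs 140 pm).
Cs > Ca: relative to Ca, both the across-period and down-group shifts push Cs's atomic radius up.
For reference (pm): B 85, P 111, Ca 171, As 121, Sn 140, Cs 232.
So from largest to smallest: Cs > Ca > Sn > As > P > B.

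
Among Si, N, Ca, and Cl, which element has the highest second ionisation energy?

IE_2 is the cost of taking one more electron from the +1 cation: Si⁺ still has 3 valence electrons; N⁺ still has 4 valence electrons; Ca⁺ still has 1 valence electron; Cl⁺ still has 6 valence electrons.
All are still removing valence electrons, so compare the +1 ions as you would atoms: IE_2 generally rises across a period (higher Z_eff) and falls down a group (larger shell), subject to the usual subshell exceptions.
Valence configurations: Si⁺ [Ne]3s²3p¹, N⁺ [He]2s²2p², Ca⁺ [Ar]4s¹, Cl⁺ [Ne]3s²3p⁴.
Tabulated IE_2 (kJ/mol): Si 1577, N 2856, Ca 1145, Cl 2298.
Putting it together, IE_2: Ca < Si < Cl < N.

N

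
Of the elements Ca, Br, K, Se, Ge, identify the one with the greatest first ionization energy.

Br

K is in period 4, group 1; Ca is in period 4, group 2; Ge is in period 4, group 14; Se is in period 4, group 16; Br is in period 4, group 17.
First ionization energy rises across a period (greater Z_eff holds electrons more tightly) and falls down a group (valence electrons are farther from the nucleus).
All lie in period 4, so first ionization energy increases left to right.
The greatest first ionization energy among these belongs to Br.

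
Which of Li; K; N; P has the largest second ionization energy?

Li

Consider each +1 ion: Li⁺ is the bare [He] core; K⁺ is the bare [Ar] core; N⁺ still has 4 valence electrons; P⁺ still has 4 valence electrons.
Core electrons are held far more tightly than valence electrons, so K and Li top the IE_2 order.
Valence configurations: N⁺ [He]2s²2p², P⁺ [Ne]3s²3p².
Approximate IE_2 values (kJ/mol): Li 7298, K 3052, N 2856, P 1907.
Hence IE_2: P < N < K < Li.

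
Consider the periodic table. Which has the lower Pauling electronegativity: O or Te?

Te

O is in period 2, group 16; Te is in period 5, group 16.
EN rises left→right (higher Z_eff, smaller atoms) and falls top→bottom (larger, more shielded atoms).
All are in group 16, so electronegativity increases up the group.
So Te has the lower Pauling electronegativity (Te < O).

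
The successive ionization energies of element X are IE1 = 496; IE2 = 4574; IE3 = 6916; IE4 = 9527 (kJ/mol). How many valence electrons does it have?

Look for the largest jump between consecutive ionization energies: IE2/IE1 ≈ 9.2, far larger than any earlier ratio.
That jump marks the point where a core electron is being removed. So the atom has 1 valence electron.

1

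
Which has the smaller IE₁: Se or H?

Se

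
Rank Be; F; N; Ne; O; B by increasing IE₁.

Be is in period 2, group 2; B is in period 2, group 13; N is in period 2, group 15; O is in period 2, group 16; F is in period 2, group 17; Ne is in period 2, group 18.
Across a period the outer electron is held more tightly (higher IE₁); down a group it sits in a higher shell, more shielded, and comes off more easily.
All lie in period 2; the across-period trend (first ionization energy increases left to right) applies, with the exception below.
Note the exception: Be has a higher first ionization energy than B, contrary to the simple trend — removing B's lone 2p electron is easier than breaking Be's filled 2s².
Note the exception: N has a higher first ionization energy than O, contrary to the simple trend — pairing an electron in O's 2p⁴ costs repulsion energy, so O ionizes more easily than half-filled N (2p³).
For reference (kJ/mol): Be 900, B 801, N 1402, O 1314, F 1681, Ne 2081.
So from lowest to highest: B < Be < O < N < F < Ne.

B, Be, O, N, F, Ne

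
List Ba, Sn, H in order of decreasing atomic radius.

H is in period 1, group 1; Sn is in period 5, group 14; Ba is in period 6, group 2.
Across a period the added protons contract the valence shell; down a group each new principal shell makes the atom larger.
Neither a single period nor a single group — weigh both effects.
Sn > H: the two effects oppose for this pair; the down-group effect wins (140 vs 32 pm).
Ba > Sn: both effects reinforce here, so Ba is clearly the larger of the two.
Tabulated atomic radius (pm): H 32, Sn 140, Ba 196.
So from largest to smallest: Ba > Sn > H.

Ba > Sn > H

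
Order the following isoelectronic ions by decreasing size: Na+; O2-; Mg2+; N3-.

All of these have 10 electrons, so size is governed by nuclear charge alone: the more protons, the stronger the pull on the same electron cloud, and the smaller the ion.
Nuclear charges: Mg2+ (Z=12), Na+ (Z=11), O2- (Z=8), N3- (Z=7).
Largest to smallest: N3- > O2- > Na+ > Mg2+.

N3-, O2-, Na+, Mg2+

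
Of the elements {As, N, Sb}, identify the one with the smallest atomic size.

N

N is in period 2, group 15; As is in period 4, group 15; Sb is in period 5, group 15.
Across a period the added protons contract the valence shell; down a group each new principal shell makes the atom larger.
All are in group 15, so atomic radius increases down the group.
The smallest atomic size among these belongs to N.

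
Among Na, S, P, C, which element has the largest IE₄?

Na

After 3 electrons have been removed, what remains? Na³⁺ is already 2 electrons into the core; S³⁺ still has 3 valence electrons; P³⁺ still has 2 valence electrons; C³⁺ still has 1 valence electron.
Core electrons are held far more tightly than valence electrons, so Na tops the IE_4 order.
Valence configurations: S³⁺ [Ne]3s²3p¹, P³⁺ [Ne]3s², C³⁺ [He]2s¹.
S³⁺ loses a lone 3p electron whereas P³⁺ must break into a filled 3s² pair, so IE_4(P) > IE_4(S) even though S has the higher nuclear charge.
The numbers (kJ/mol): Na 9543, S 4556, P 4964, C 6223.
Putting it together, IE_4: S < P < C < Na.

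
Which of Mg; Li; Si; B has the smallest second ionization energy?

IE_2 is the cost of taking one more electron from the +1 cation: Mg⁺ still has 1 valence electron; Li⁺ is the bare [He] core; Si⁺ still has 3 valence electrons; B⁺ still has 2 valence electrons.
Core electrons are held far more tightly than valence electrons, so Li tops the IE_2 order.
Valence configurations: Mg⁺ [Ne]3s¹, Si⁺ [Ne]3s²3p¹, B⁺ [He]2s².
The numbers (kJ/mol): Mg 1451, Li 7298, Si 1577, B 2427.
So the second ionization energies run Mg < Si < B < Li.

Mg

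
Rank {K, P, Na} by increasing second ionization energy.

After 1 electron has been removed, what remains? K⁺ is the bare [Ar] core; P⁺ still has 4 valence electrons; Na⁺ is the bare [Ne] core.
Core electrons are held far more tightly than valence electrons, so K and Na top the IE_2 order.
The numbers (kJ/mol): K 3052, P 1907, Na 4562.
Hence IE_2: P < K < Na.

P < K < Na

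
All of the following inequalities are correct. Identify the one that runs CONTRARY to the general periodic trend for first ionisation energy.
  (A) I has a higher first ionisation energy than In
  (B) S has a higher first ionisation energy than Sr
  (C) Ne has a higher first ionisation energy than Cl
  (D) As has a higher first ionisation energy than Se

(D)

The general trend: first ionisation energy increases across a period and decreases down a group.
(A) I (period 5, group 17) vs In (period 5, group 13): the stated order agrees with the simple trend.
(B) S (period 3, group 16) vs Sr (period 5, group 2): the stated order agrees with the simple trend.
(C) Ne (period 2, group 18) vs Cl (period 3, group 17): the stated order agrees with the simple trend.
(D) As (period 4, group 15) vs Se (period 4, group 16): the stated order contradicts the simple trend.
The exception is (D): Se (4p⁴) ionizes more easily than half-filled As (4p³).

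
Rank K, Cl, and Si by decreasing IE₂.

Consider each +1 ion: K⁺ is the bare [Ar] core; Cl⁺ still has 6 valence electrons; Si⁺ still has 3 valence electrons.
Core electrons are held far more tightly than valence electrons, so K tops the IE_2 order.
Valence configurations: Cl⁺ [Ne]3s²3p⁴, Si⁺ [Ne]3s²3p¹.
The numbers (kJ/mol): K 3052, Cl 2298, Si 1577.
Hence IE_2: Si < Cl < K.

K > Cl > Si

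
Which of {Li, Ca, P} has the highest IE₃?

Li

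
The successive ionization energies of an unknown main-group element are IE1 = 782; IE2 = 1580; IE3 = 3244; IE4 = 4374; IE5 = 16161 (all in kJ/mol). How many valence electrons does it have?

Look for the largest jump between consecutive ionization energies: IE5/IE4 ≈ 3.7, far larger than any earlier ratio.
That jump marks the point where a core electron is being removed. So the atom has 4 valence electrons.

4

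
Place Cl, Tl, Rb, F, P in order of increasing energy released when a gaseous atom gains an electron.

Tl < Rb < P < F < Cl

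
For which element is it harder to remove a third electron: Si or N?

N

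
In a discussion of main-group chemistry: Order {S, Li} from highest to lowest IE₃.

Li, S

Consider each +2 ion: S²⁺ still has 4 valence electrons; Li²⁺ is already 1 electron into the core.
Breaking into a closed-shell core is much more expensive than removing a leftover valence electron — Li has the largest IE_3 here.
Tabulated IE_3 (kJ/mol): S 3357, Li 11815.
Hence IE_3: S < Li.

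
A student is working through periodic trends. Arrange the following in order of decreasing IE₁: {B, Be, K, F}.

F > Be > B > K

IE₁ increases left→right with effective nuclear charge and decreases top→bottom as the valence shell moves farther out.
These span different periods and groups, so the two trends combine.
B > K: both effects reinforce here, so B is clearly the higher of the two.
Be > B: this pair runs against the simple trend — see the exception note.
F > Be: both are in period 2; the period trend gives F the larger value.
Note the exception: Be has a higher first ionization energy than B, contrary to the simple trend — removing B's lone 2p electron is easier than breaking Be's filled 2s².
For reference (kJ/mol): Be 900, B 801, F 1681, K 419.
So from highest to lowest: F > Be > B > K.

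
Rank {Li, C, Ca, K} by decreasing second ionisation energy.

The second ionization energy removes an electron from the +1 ion. For each element: Li⁺ is the bare [He] core; C⁺ still has 3 valence electrons; Ca⁺ still has 1 valence electron; K⁺ is the bare [Ar] core.
Breaking into a closed-shell core is much more expensive than removing a leftover valence electron — K and Li have the largest IE_2 here.
Valence configurations: C⁺ [He]2s²2p¹, Ca⁺ [Ar]4s¹.
Approximate IE_2 values (kJ/mol): Li 7298, C 2353, Ca 1145, K 3052.
Putting it together, IE_2: Ca < C < K < Li.

Li > K > C > Ca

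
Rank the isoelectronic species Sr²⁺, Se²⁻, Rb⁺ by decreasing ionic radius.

Se²⁻ > Rb⁺ > Sr²⁺

All of these have 36 electrons, so size is governed by nuclear charge alone: the more protons, the stronger the pull on the same electron cloud, and the smaller the ion.
Nuclear charges: Sr²⁺ (Z=38), Rb⁺ (Z=37), Se²⁻ (Z=34).
Largest to smallest: Se²⁻ > Rb⁺ > Sr²⁺.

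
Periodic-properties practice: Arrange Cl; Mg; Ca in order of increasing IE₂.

After 1 electron has been removed, what remains? Cl⁺ still has 6 valence electrons; Mg⁺ still has 1 valence electron; Ca⁺ still has 1 valence electron.
All are still removing valence electrons, so compare the +1 ions as you would atoms: IE_2 generally rises across a period (higher Z_eff) and falls down a group (larger shell), subject to the usual subshell exceptions.
Valence configurations: Cl⁺ [Ne]3s²3p⁴, Mg⁺ [Ne]3s¹, Ca⁺ [Ar]4s¹.
Approximate IE_2 values (kJ/mol): Cl 2298, Mg 1451, Ca 1145.
Hence IE_2: Ca < Mg < Cl.

Ca < Mg < Cl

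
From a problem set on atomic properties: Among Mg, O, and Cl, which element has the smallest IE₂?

IE_2 is the cost of taking one more electron from the +1 cation: Mg⁺ still has 1 valence electron; O⁺ still has 5 valence electrons; Cl⁺ still has 6 valence electrons.
All are still removing valence electrons, so compare the +1 ions as you would atoms: IE_2 generally rises across a period (higher Z_eff) and falls down a group (larger shell), subject to the usual subshell exceptions.
Valence configurations: Mg⁺ [Ne]3s¹, O⁺ [He]2s²2p³, Cl⁺ [Ne]3s²3p⁴.
The numbers (kJ/mol): Mg 1451, O 3388, Cl 2298.
Overall IE_2 order: Mg < Cl < O.

Mg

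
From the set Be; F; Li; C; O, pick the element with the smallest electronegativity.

Li

Li is in period 2, group 1; Be is in period 2, group 2; C is in period 2, group 14; O is in period 2, group 16; F is in period 2, group 17.
Electronegativity increases across a period and decreases down a group, tracking effective nuclear charge and atomic size.
All lie in period 2, so electronegativity increases left to right.
The smallest electronegativity among these belongs to Li.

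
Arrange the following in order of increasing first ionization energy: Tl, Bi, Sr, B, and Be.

Sr < Tl < Bi < B < Be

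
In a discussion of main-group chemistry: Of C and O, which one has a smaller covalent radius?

O

C is in period 2, group 14; O is in period 2, group 16.
Across a period the added protons contract the valence shell; down a group each new principal shell makes the atom larger.
All lie in period 2, so atomic radius increases right to left.
So O has the smaller covalent radius (O < C).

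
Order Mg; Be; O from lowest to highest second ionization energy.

Mg, Be, O

The second ionization energy removes an electron from the +1 ion. For each element: Mg⁺ still has 1 valence electron; Be⁺ still has 1 valence electron; O⁺ still has 5 valence electrons.
All are still removing valence electrons, so compare the +1 ions as you would atoms: IE_2 generally rises across a period (higher Z_eff) and falls down a group (larger shell), subject to the usual subshell exceptions.
Valence configurations: Mg⁺ [Ne]3s¹, Be⁺ [He]2s¹, O⁺ [He]2s²2p³.
The numbers (kJ/mol): Mg 1451, Be 1757, O 3388.
Overall IE_2 order: Mg < Be < O.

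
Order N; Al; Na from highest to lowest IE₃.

Consider each +2 ion: N²⁺ still has 3 valence electrons; Al²⁺ still has 1 valence electron; Na²⁺ is already 1 electron into the core.
Breaking into a closed-shell core is much more expensive than removing a leftover valence electron — Na has the largest IE_3 here.
Valence configurations: N²⁺ [He]2s²2p¹, Al²⁺ [Ne]3s¹.
Approximate IE_3 values (kJ/mol): N 4578, Al 2745, Na 6910.
Hence IE_3: Al < N < Na.

Na > N > Al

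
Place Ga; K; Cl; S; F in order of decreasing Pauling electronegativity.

Atoms toward the upper right of the periodic table pull bonding electrons most strongly.
Neither a single period nor a single group — weigh both effects.
Ga > K: Ga lies to the right of K in period 4, so the across-period effect alone puts Ga higher.
S > Ga: both effects reinforce here, so S is clearly the higher of the two.
Cl > S: both are in period 3; the period trend gives Cl the larger value.
F > Cl: F sits above Cl in group 17, so the down-group effect alone puts F higher.
For reference (Pauling): F 3.98, S 2.58, Cl 3.16, K 0.82, Ga 1.81.
So from highest to lowest: F > Cl > S > Ga > K.

F > Cl > S > Ga > K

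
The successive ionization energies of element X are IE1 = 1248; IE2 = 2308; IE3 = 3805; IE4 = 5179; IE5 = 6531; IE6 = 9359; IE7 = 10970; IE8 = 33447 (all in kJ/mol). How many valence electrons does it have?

Look for the largest jump between consecutive ionization energies: IE8/IE7 ≈ 3.0, far larger than any earlier ratio.
That jump marks the point where a core electron is being removed. So the atom has 7 valence electrons.

7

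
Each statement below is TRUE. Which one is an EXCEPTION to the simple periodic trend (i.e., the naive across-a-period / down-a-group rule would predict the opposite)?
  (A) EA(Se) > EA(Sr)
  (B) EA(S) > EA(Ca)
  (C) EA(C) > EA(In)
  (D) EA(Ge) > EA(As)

(D)

The general trend: electron affinity increases across a period and decreases down a group.
(A) Se (period 4, group 16) vs Sr (period 5, group 2): the stated order agrees with the simple trend.
(B) S (period 3, group 16) vs Ca (period 4, group 2): the stated order agrees with the simple trend.
(C) C (period 2, group 14) vs In (period 5, group 13): the stated order agrees with the simple trend.
(D) Ge (period 4, group 14) vs As (period 4, group 15): the stated order contradicts the simple trend.
The exception is (D): adding an electron to As's half-filled 4p³ is unfavourable, so Ge (4p²) has the more exothermic EA.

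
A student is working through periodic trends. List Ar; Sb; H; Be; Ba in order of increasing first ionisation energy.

Ba, Sb, Be, H, Ar

First ionization energy rises across a period (greater Z_eff holds electrons more tightly) and falls down a group (valence electrons are farther from the nucleus).
Here both period and group differ, so the two effects have to be weighed against each other.
Sb > Ba: both effects reinforce here, so Sb is clearly the higher of the two.
Be > Sb: period and group pull opposite ways; the down-group shift dominates (900 vs 831 kJ/mol).
H > Be: period and group pull opposite ways; the down-group shift dominates (1312 vs 900 kJ/mol).
Ar > H: period and group pull opposite ways; the across-period shift dominates (1521 vs 1312 kJ/mol).
For reference (kJ/mol): H 1312, Be 900, Ar 1521, Sb 831, Ba 503.
So from lowest to highest: Ba < Sb < Be < H < Ar.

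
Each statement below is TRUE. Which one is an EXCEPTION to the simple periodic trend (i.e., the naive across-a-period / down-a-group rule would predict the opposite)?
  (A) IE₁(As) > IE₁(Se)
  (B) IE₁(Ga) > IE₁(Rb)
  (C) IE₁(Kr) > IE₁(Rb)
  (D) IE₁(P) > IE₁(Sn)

The general trend: first ionization energy increases across a period and decreases down a group.
(A) As (period 4, group 15) vs Se (period 4, group 16): the stated order contradicts the simple trend.
(B) Ga (period 4, group 13) vs Rb (period 5, group 1): the stated order agrees with the simple trend.
(C) Kr (period 4, group 18) vs Rb (period 5, group 1): the stated order agrees with the simple trend.
(D) P (period 3, group 15) vs Sn (period 5, group 14): the stated order agrees with the simple trend.
The exception is (A): Se (4p⁴) ionizes more easily than half-filled As (4p³).

(A)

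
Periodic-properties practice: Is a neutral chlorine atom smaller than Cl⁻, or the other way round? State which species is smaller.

Cl

Forming Cl⁻ adds 1 electron to Cl. More electron–electron repulsion in the same shell, with unchanged nuclear charge, lets the cloud expand.
An anion is larger than its parent atom: Cl⁻ > Cl.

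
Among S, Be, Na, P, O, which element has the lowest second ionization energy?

IE_2 is the cost of taking one more electron from the +1 cation: S⁺ still has 5 valence electrons; Be⁺ still has 1 valence electron; Na⁺ is the bare [Ne] core; P⁺ still has 4 valence electrons; O⁺ still has 5 valence electrons.
Core electrons are held far more tightly than valence electrons, so Na tops the IE_2 order.
Valence configurations: S⁺ [Ne]3s²3p³, Be⁺ [He]2s¹, P⁺ [Ne]3s²3p², O⁺ [He]2s²2p³.
The numbers (kJ/mol): S 2252, Be 1757, Na 4562, P 1907, O 3388.
Hence IE_2: Be < P < S < O < Na.

Be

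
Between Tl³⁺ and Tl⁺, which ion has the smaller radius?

Tl³⁺

Both ions have Z = 81 protons, but Tl³⁺ has lost more electrons, so its remaining electrons feel a larger effective nuclear charge per electron and are pulled in more tightly.
Higher positive charge → smaller ion, so Tl⁺ > Tl³⁺.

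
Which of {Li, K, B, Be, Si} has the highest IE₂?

Li

Consider each +1 ion: Li⁺ is the bare [He] core; K⁺ is the bare [Ar] core; B⁺ still has 2 valence electrons; Be⁺ still has 1 valence electron; Si⁺ still has 3 valence electrons.
Breaking into a closed-shell core is much more expensive than removing a leftover valence electron — K and Li have the largest IE_2 here.
Valence configurations: B⁺ [He]2s², Be⁺ [He]2s¹, Si⁺ [Ne]3s²3p¹.
Tabulated IE_2 (kJ/mol): Li 7298, K 3052, B 2427, Be 1757, Si 1577.
Overall IE_2 order: Si < Be < B < K < Li.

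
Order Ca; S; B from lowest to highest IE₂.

After 1 electron has been removed, what remains? Ca⁺ still has 1 valence electron; S⁺ still has 5 valence electrons; B⁺ still has 2 valence electrons.
All are still removing valence electrons, so compare the +1 ions as you would atoms: IE_2 generally rises across a period (higher Z_eff) and falls down a group (larger shell), subject to the usual subshell exceptions.
Valence configurations: Ca⁺ [Ar]4s¹, S⁺ [Ne]3s²3p³, B⁺ [He]2s².
The numbers (kJ/mol): Ca 1145, S 2252, B 2427.
Putting it together, IE_2: Ca < S < B.

Ca < S < B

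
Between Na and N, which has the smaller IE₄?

N

Consider each +3 ion: Na³⁺ is already 2 electrons into the core; N³⁺ still has 2 valence electrons.
Core electrons are held far more tightly than valence electrons, so Na tops the IE_4 order.
The numbers (kJ/mol): Na 9543, N 7475.
Hence IE_4: N < Na.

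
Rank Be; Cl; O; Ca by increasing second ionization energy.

Ca, Be, Cl, O

IE_2 is the cost of taking one more electron from the +1 cation: Be⁺ still has 1 valence electron; Cl⁺ still has 6 valence electrons; O⁺ still has 5 valence electrons; Ca⁺ still has 1 valence electron.
All are still removing valence electrons, so compare the +1 ions as you would atoms: IE_2 generally rises across a period (higher Z_eff) and falls down a group (larger shell), subject to the usual subshell exceptions.
Valence configurations: Be⁺ [He]2s¹, Cl⁺ [Ne]3s²3p⁴, O⁺ [He]2s²2p³, Ca⁺ [Ar]4s¹.
The numbers (kJ/mol): Be 1757, Cl 2298, O 3388, Ca 1145.
So the second ionization energies run Ca < Be < Cl < O.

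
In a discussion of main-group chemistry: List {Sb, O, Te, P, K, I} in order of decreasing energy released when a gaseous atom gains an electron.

I > Te > O > Sb > P > K

Atoms with high Z_eff and room in the valence shell (especially the halogens) have the most exothermic electron affinities.
Here both period and group differ, so the two effects have to be weighed against each other.
P > K: both effects reinforce here, so P is clearly the higher of the two.
Sb > P: this pair runs against the simple trend — see the exception note.
O > Sb: both effects reinforce here, so O is clearly the higher of the two.
Te > O: this pair runs against the simple trend — see the exception note.
I > Te: both are in period 5; the period trend gives I the larger value.
Note the exception: Sb has a higher electron affinity than P, contrary to the simple trend — both are half-filled np³, but the pairing/repulsion penalty for the added electron shrinks as the p orbitals become larger and more diffuse down the group, and for Sb that outweighs the weaker nuclear attraction.
Note the exception: Te has a higher electron affinity than O, contrary to the simple trend — O's compact 2p subshell gives strong electron–electron repulsion on the added electron.
For reference (kJ/mol): O 141, P 72, K 48, Sb 103, Te 190, I 295.
So from highest to lowest: I > Te > O > Sb > P > K.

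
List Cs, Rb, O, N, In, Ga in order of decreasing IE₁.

N, O, Ga, In, Rb, Cs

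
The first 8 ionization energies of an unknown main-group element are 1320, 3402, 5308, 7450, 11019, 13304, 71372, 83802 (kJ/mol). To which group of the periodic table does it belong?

Look for the largest jump between consecutive ionization energies: IE7/IE6 ≈ 5.4, far larger than any earlier ratio.
That jump marks the point where a core electron is being removed. So the atom has 6 valence electrons.
A main-group element with 6 valence electrons is in group 16.

Group 16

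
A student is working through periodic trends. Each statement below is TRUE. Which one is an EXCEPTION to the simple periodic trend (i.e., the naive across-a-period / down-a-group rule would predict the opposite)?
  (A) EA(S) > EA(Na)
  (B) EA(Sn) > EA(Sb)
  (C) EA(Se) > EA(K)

(B)

The general trend: electron affinity increases across a period and decreases down a group.
(A) S (period 3, group 16) vs Na (period 3, group 1): the stated order agrees with the simple trend.
(B) Sn (period 5, group 14) vs Sb (period 5, group 15): the stated order contradicts the simple trend.
(C) Se (period 4, group 16) vs K (period 4, group 1): the stated order agrees with the simple trend.
The exception is (B): adding an electron to Sb's half-filled 5p³ is unfavourable, so Sn has the more exothermic EA.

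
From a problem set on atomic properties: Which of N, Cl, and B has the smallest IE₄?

The fourth ionization energy removes an electron from the +3 ion. For each element: N³⁺ still has 2 valence electrons; Cl³⁺ still has 4 valence electrons; B³⁺ is the bare [He] core.
Breaking into a closed-shell core is much more expensive than removing a leftover valence electron — B has the largest IE_4 here.
Valence configurations: N³⁺ [He]2s², Cl³⁺ [Ne]3s²3p².
Tabulated IE_4 (kJ/mol): N 7475, Cl 5159, B 25026.
Putting it together, IE_4: Cl < N < B.

Cl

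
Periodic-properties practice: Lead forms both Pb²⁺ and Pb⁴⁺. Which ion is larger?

Both ions have Z = 82 protons, but Pb⁴⁺ has lost more electrons, so its remaining electrons feel a larger effective nuclear charge per electron and are pulled in more tightly.
Higher positive charge → smaller ion, so Pb²⁺ > Pb⁴⁺.

Pb²⁺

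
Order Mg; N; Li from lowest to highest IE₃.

N, Mg, Li

The third ionization energy removes an electron from the +2 ion. For each element: Mg²⁺ is the bare [Ne] core; N²⁺ still has 3 valence electrons; Li²⁺ is already 1 electron into the core.
Pulling an electron out of a noble-gas core costs far more than removing a remaining valence electron, so Mg and Li sit at the high end of IE_3.
The numbers (kJ/mol): Mg 7733, N 4578, Li 11815.
Putting it together, IE_3: N < Mg < Li.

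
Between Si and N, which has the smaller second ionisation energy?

After 1 electron has been removed, what remains? Si⁺ still has 3 valence electrons; N⁺ still has 4 valence electrons.
All are still removing valence electrons, so compare the +1 ions as you would atoms: IE_2 generally rises across a period (higher Z_eff) and falls down a group (larger shell), subject to the usual subshell exceptions.
Valence configurations: Si⁺ [Ne]3s²3p¹, N⁺ [He]2s²2p².
The numbers (kJ/mol): Si 1577, N 2856.
Overall IE_2 order: Si < N.

Si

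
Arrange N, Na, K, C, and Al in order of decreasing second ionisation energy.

The second ionization energy removes an electron from the +1 ion. For each element: N⁺ still has 4 valence electrons; Na⁺ is the bare [Ne] core; K⁺ is the bare [Ar] core; C⁺ still has 3 valence electrons; Al⁺ still has 2 valence electrons.
Core electrons are held far more tightly than valence electrons, so K and Na top the IE_2 order.
Valence configurations: N⁺ [He]2s²2p², C⁺ [He]2s²2p¹, Al⁺ [Ne]3s².
Approximate IE_2 values (kJ/mol): N 2856, Na 4562, K 3052, C 2353, Al 1817.
Putting it together, IE_2: Al < C < N < K < Na.

Na > K > N > C > Al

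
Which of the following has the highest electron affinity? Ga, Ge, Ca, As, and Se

Se

EA tends to increase across a period and decrease down a group, though the pattern is less regular than for IE or radius.
All lie in period 4; the across-period trend (electron affinity increases left to right) applies, with the exception below.
Note the exception: Ge has a higher electron affinity than As, contrary to the simple trend — adding an electron to As's half-filled 4p³ is unfavourable, so Ge (4p²) has the more exothermic EA.
For reference (kJ/mol): Ca 2, Ga 29, Ge 119, As 78, Se 195.
The highest electron affinity among these belongs to Se.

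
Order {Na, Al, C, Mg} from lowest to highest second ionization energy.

Mg, Al, C, Na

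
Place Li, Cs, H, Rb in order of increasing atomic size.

H < Li < Rb < Cs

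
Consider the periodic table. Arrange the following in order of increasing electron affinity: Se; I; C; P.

P, C, Se, I

Atoms with high Z_eff and room in the valence shell (especially the halogens) have the most exothermic electron affinities.
A diagonal step moves right (one effect) and down (the opposite effect) at once.
C > P: period and group pull opposite ways; the down-group shift dominates (122 vs 72 kJ/mol).
Se > C: the two effects oppose for this pair; the across-period effect wins (195 vs 122 kJ/mol).
I > Se: the two effects oppose for this pair; the across-period effect wins (295 vs 195 kJ/mol).
Tabulated electron affinity (kJ/mol): C 122, P 72, Se 195, I 295.
So from lowest to highest: P < C < Se < I.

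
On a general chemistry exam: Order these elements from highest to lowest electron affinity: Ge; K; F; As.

F, Ge, As, K

F is in period 2, group 17; K is in period 4, group 1; Ge is in period 4, group 14; As is in period 4, group 15.
Adding an electron releases more energy for atoms nearer the top right (short of the noble gases).
Here both period and group differ, so the two effects have to be weighed against each other.
As > K: As lies to the right of K in period 4, so the across-period effect alone puts As higher.
Ge > As: this pair runs against the simple trend — see the exception note.
F > Ge: both effects reinforce here, so F is clearly the higher of the two.
Note the exception: Ge has a higher electron affinity than As, contrary to the simple trend — adding an electron to As's half-filled 4p³ is unfavourable, so Ge (4p²) has the more exothermic EA.
For reference (kJ/mol): F 328, K 48, Ge 119, As 78.
So from highest to lowest: F > Ge > As > K.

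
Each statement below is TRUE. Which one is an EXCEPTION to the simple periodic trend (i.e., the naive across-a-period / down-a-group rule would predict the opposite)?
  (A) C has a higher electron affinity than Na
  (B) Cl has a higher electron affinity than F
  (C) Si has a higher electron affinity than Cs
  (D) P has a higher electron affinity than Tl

(B)

The general trend: electron affinity increases across a period and decreases down a group.
(A) C (period 2, group 14) vs Na (period 3, group 1): the stated order agrees with the simple trend.
(B) Cl (period 3, group 17) vs F (period 2, group 17): the stated order contradicts the simple trend.
(C) Si (period 3, group 14) vs Cs (period 6, group 1): the stated order agrees with the simple trend.
(D) P (period 3, group 15) vs Tl (period 6, group 13): the stated order agrees with the simple trend.
The exception is (B): F's small 2p subshell makes the incoming electron feel strong e⁻–e⁻ repulsion, so Cl actually releases more energy on gaining an electron.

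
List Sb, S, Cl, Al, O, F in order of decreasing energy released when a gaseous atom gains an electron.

Atoms with high Z_eff and room in the valence shell (especially the halogens) have the most exothermic electron affinities.
These span different periods and groups, so the two trends combine.
Sb > Al: period and group pull opposite ways; the across-period shift dominates (103 vs 42 kJ/mol).
O > Sb: relative to Sb, both the across-period and down-group shifts push O's electron affinity up.
S > O: this pair runs against the simple trend — see the exception note.
F > S: relative to S, both the across-period and down-group shifts push F's electron affinity up.
Cl > F: this pair runs against the simple trend — see the exception note.
Note the exception: S has a higher electron affinity than O, contrary to the simple trend — the compact 2p subshell of O repels the added electron more than S's larger 3p does.
Note the exception: Cl has a higher electron affinity than F, contrary to the simple trend — F's small 2p subshell makes the incoming electron feel strong e⁻–e⁻ repulsion, so Cl actually releases more energy on gaining an electron.
Approximate values (kJ/mol): O 141, F 328, Al 42, S 200, Cl 349, Sb 103.
So from highest to lowest: Cl > F > S > O > Sb > Al.

Cl, F, S, O, Sb, Al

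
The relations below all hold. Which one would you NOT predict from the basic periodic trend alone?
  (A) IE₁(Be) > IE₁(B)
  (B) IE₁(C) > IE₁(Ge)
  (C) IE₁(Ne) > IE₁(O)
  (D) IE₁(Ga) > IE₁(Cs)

The general trend: first ionization energy increases across a period and decreases down a group.
(A) Be (period 2, group 2) vs B (period 2, group 13): the stated order contradicts the simple trend.
(B) C (period 2, group 14) vs Ge (period 4, group 14): the stated order agrees with the simple trend.
(C) Ne (period 2, group 18) vs O (period 2, group 16): the stated order agrees with the simple trend.
(D) Ga (period 4, group 13) vs Cs (period 6, group 1): the stated order agrees with the simple trend.
The exception is (A): removing B's lone 2p electron is easier than breaking Be's filled 2s².

(A)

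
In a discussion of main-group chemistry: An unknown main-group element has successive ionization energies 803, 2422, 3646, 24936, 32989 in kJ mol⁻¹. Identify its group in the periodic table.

Group 13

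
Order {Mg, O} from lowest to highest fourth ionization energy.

O, Mg

The fourth ionization energy removes an electron from the +3 ion. For each element: Mg³⁺ is already 1 electron into the core; O³⁺ still has 3 valence electrons.
Breaking into a closed-shell core is much more expensive than removing a leftover valence electron — Mg has the largest IE_4 here.
Tabulated IE_4 (kJ/mol): Mg 10543, O 7469.
Hence IE_4: O < Mg.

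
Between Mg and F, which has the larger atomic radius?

Mg

F is in period 2, group 17; Mg is in period 3, group 2.
Atomic radius shrinks across a period as nuclear charge pulls the same shell inward, and grows down a group as new shells are added.
Here both period and group differ, so the two effects have to be weighed against each other.
Mg > F: both effects reinforce here, so Mg is clearly the larger of the two.
For reference (pm): F 64, Mg 139.
So Mg has the larger atomic radius (Mg > F).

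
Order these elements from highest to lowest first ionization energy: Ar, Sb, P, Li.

Ar > P > Sb > Li

Li is in period 2, group 1; P is in period 3, group 15; Ar is in period 3, group 18; Sb is in period 5, group 15.
First ionization energy rises across a period (greater Z_eff holds electrons more tightly) and falls down a group (valence electrons are farther from the nucleus).
These span different periods and groups, so the two trends combine.
Sb > Li: period and group pull opposite ways; the across-period shift dominates (831 vs 520 kJ/mol).
P > Sb: they share group 15; the group trend gives P the larger value.
Ar > P: Ar lies to the right of P in period 3, so the across-period effect alone puts Ar higher.
For reference (kJ/mol): Li 520, P 1012, Ar 1521, Sb 831.
So from highest to lowest: Ar > P > Sb > Li.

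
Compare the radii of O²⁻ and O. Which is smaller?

O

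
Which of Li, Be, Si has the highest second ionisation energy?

Consider each +1 ion: Li⁺ is the bare [He] core; Be⁺ still has 1 valence electron; Si⁺ still has 3 valence electrons.
Pulling an electron out of a noble-gas core costs far more than removing a remaining valence electron, so Li sits at the high end of IE_2.
Valence configurations: Be⁺ [He]2s¹, Si⁺ [Ne]3s²3p¹.
Approximate IE_2 values (kJ/mol): Li 7298, Be 1757, Si 1577.
Hence IE_2: Si < Be < Li.

Li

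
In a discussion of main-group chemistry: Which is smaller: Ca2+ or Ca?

Forming Ca2+ removes 2 electrons from Ca. Fewer electrons for the same nuclear charge means less shielding and a higher Z_eff on the remaining electrons, and for main-group metals the entire outer shell is lost.
A cation is smaller than its parent atom: Ca2+ < Ca.

Ca2+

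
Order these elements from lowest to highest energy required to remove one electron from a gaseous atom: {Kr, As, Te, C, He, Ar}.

Te < As < C < Kr < Ar < He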